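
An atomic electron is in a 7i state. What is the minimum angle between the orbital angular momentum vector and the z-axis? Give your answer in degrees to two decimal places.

The 7i subshell has l = 6.
|L|² = l(l+1)ℏ² = 42ℏ², so |L| = √42 ℏ.
The smallest angle corresponds to the largest L_z, i.e. m_l = l = 6, giving L_z = 6ℏ.
cos θ_min = 6/√42, so θ_min ≈ 22.21°.

θ_min ≈ 22.21°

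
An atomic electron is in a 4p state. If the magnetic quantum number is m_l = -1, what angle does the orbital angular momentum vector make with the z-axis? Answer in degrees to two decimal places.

4p means n = 4, l = 1.
|L| = √(l(l+1)) ℏ = √2 ℏ.
L_z = m_l ℏ = −1ℏ.
cos θ = L_z/|L| = -1/√2, so θ ≈ 135.00°.

θ ≈ 135.00°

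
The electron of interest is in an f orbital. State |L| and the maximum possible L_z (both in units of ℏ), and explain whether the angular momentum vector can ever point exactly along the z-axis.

F corresponds to l = 3.
|L| = 2√3 ℏ ≈ 3.4641ℏ, while L_z,max = lℏ = 3ℏ.
Since |L| > L_z,max, the vector can never point exactly along z; the closest it comes is θ_min = arccos(3/√12) ≈ 30.0°.

No: L_z,max = 3ℏ < |L| = 2√3 ℏ ≈ 3.464ℏ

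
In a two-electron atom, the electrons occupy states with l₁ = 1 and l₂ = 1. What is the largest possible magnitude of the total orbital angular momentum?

L runs from |1 − 1| = 0 to 1 + 1 = 2.
L ∈ {0, 1, 2}.
The largest magnitude corresponds to L = 2: |L_tot| = ℏ√(2·3) = √6 ℏ.

|L_tot|_max = √6 ℏ ≈ 2.449ℏ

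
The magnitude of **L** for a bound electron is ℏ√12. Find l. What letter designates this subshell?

|L| = ℏ√(l(l+1)), so l(l+1) = 12.
The positive root is l = 3.

l = 3 (f orbital)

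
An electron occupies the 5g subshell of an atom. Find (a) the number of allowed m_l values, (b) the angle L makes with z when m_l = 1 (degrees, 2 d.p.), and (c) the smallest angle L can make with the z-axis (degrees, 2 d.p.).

For 5g, l = 4.
There are 2l+1 = 9 values of m_l.
For m_l = 1: cos θ = 1/√20, θ ≈ 77.08°.
cos θ_min = 4/√20, so θ_min ≈ 26.57°.

9 values; θ(m_l=1) ≈ 77.08°; θ_min ≈ 26.57°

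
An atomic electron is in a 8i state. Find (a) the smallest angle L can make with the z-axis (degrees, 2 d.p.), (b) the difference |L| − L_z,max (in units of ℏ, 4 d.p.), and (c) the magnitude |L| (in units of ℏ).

8i means n = 8, l = 6.
cos θ_min = 6/√42, so θ_min ≈ 22.21°.
|L| − L_z,max = (√42 − 6)ℏ ≈ 0.4807ℏ.
|L| = ℏ√(6·7) = √42 ℏ ≈ 6.481ℏ.

θ_min ≈ 22.21°; |L|−L_z,max ≈ 0.4807ℏ; |L| = √42 ℏ ≈ 6.481ℏ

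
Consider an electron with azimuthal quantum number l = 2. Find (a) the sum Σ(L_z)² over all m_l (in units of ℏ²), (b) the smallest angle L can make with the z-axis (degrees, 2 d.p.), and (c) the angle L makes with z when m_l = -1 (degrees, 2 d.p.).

Σ(L_z)² = 10 ℏ²; θ_min ≈ 35.26°; θ(m_l=-1) ≈ 114.09°

Σ m_l² = 10, so Σ(L_z)² = 10 ℏ².
cos θ_min = 2/√6, so θ_min ≈ 35.26°.
For m_l = -1: cos θ = -1/√6, θ ≈ 114.09°.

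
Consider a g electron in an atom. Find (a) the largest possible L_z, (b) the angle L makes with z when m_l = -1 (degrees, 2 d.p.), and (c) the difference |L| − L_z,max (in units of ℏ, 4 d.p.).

L_z,max = 4ℏ; θ(m_l=-1) ≈ 102.92°; |L|−L_z,max ≈ 0.4721ℏ

A g state has l = 4.
L_z,max = lℏ = 4ℏ.
For m_l = -1: cos θ = -1/√20, θ ≈ 102.92°.
|L| − L_z,max = (2√5 − 4)ℏ ≈ 0.4721ℏ.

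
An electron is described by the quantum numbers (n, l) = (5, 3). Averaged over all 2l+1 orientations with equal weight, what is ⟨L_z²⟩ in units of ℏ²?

The allowed m_l values are -3, -2, -1, 0, 1, 2, 3.
Average of L_z² over 7 states: 28/7 ℏ² = 4 ℏ².

⟨L_z²⟩ = 4 ℏ²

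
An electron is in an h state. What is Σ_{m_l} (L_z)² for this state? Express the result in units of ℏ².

For an h orbital, l = 5.
m_l ∈ {-5, -4, -3, -2, -1, 0, 1, 2, 3, 4, 5}.
Σ m_l² = l(l+1)(2l+1)/3 = 5·6·11/3 = 110.

Σ(L_z)² = 110 ℏ²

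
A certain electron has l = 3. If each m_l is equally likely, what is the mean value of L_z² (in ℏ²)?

m_l runs from −3 to 3, i.e. {-3, -2, -1, 0, 1, 2, 3}.
Average of L_z² over 7 states: 28/7 ℏ² = 4 ℏ².

⟨L_z²⟩ = 4 ℏ²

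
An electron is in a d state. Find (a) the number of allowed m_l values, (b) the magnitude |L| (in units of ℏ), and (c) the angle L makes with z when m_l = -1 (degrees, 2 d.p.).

5 values; |L| = √6 ℏ ≈ 2.449ℏ; θ(m_l=-1) ≈ 114.09°

A d state has l = 2.
There are 2l+1 = 5 values of m_l.
|L| = ℏ√(2·3) = √6 ℏ ≈ 2.449ℏ.
For m_l = -1: cos θ = -1/√6, θ ≈ 114.09°.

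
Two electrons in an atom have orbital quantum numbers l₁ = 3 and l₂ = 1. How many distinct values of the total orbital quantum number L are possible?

The total orbital quantum number L ranges from |l₁ − l₂| to l₁ + l₂ in integer steps.
So L can be 2, 3, 4.
That is 3 values.

3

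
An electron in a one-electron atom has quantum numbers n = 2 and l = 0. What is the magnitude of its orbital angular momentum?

|L| = 0

|L| = ℏ√(l(l+1)) = ℏ√0 = 0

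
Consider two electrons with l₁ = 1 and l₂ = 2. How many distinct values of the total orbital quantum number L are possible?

3

Angular momentum addition gives L = |l₁ − l₂|, …, l₁ + l₂.
So L can be 1, 2, 3.
That is 3 values.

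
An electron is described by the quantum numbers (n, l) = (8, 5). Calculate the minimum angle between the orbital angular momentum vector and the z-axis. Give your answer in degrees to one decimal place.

|L| = √(l(l+1)) ℏ = √30 ℏ.
The smallest angle corresponds to the largest L_z, i.e. m_l = l = 5, giving L_z = 5ℏ.
cos θ_min = 5/√30, so θ_min ≈ 24.1°.

θ_min ≈ 24.1°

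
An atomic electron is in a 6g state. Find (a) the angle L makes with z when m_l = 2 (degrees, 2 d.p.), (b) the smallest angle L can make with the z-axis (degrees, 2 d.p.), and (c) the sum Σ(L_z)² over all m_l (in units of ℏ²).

The 6g subshell has l = 4.
For m_l = 2: cos θ = 2/√20, θ ≈ 63.43°.
cos θ_min = 4/√20, so θ_min ≈ 26.57°.
Σ m_l² = 60, so Σ(L_z)² = 60 ℏ².

θ(m_l=2) ≈ 63.43°; θ_min ≈ 26.57°; Σ(L_z)² = 60 ℏ²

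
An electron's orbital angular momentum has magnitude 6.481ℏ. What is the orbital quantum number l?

|L| = ℏ√(l(l+1)), so l(l+1) = 42.
l² + l − 42 = 0 ⇒ l = 6.

l = 6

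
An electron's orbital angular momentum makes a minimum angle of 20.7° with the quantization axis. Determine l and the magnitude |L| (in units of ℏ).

cos θ_min = l/√(l(l+1)) = √(l/(l+1)), so l/(l+1) = cos²(20.7°) = 0.8751.
l = cos²θ/sin²θ ≈ 7.
Then |L| = ℏ√(7·8) = 2√14 ℏ.

l = 7, |L| = 2√14 ℏ ≈ 7.483ℏ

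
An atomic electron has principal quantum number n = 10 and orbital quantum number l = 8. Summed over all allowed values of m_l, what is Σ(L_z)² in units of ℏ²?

The allowed m_l values are -8, -7, -6, -5, -4, -3, -2, -1, 0, 1, 2, 3, 4, 5, 6, 7, 8.
Σ m_l² = l(l+1)(2l+1)/3 = 8·9·17/3 = 408.

Σ(L_z)² = 408 ℏ²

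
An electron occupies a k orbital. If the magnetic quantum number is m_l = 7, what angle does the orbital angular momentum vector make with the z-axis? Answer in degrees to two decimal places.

A k state has l = 7.
|L| = √(l(l+1)) ℏ = 2√14 ℏ.
L_z = m_l ℏ = 7ℏ.
cos θ = L_z/|L| = 7/√56, so θ ≈ 20.70°.

θ ≈ 20.70°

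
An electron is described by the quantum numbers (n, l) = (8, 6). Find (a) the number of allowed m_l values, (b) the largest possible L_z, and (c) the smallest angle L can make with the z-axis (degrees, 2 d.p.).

There are 2l+1 = 13 values of m_l.
L_z,max = lℏ = 6ℏ.
cos θ_min = 6/√42, so θ_min ≈ 22.21°.

13 values; L_z,max = 6ℏ; θ_min ≈ 22.21°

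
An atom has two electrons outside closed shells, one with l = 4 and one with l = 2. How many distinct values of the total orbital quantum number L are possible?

By the triangle rule, |l₁ − l₂| ≤ L ≤ l₁ + l₂.
So L can be 2, 3, 4, 5, 6.
That is 5 values.

5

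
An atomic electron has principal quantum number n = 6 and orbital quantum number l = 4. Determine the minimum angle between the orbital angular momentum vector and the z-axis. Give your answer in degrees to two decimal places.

θ_min ≈ 26.57°

|L|² = l(l+1)ℏ² = 20ℏ², so |L| = 2√5 ℏ.
The smallest angle corresponds to the largest L_z, i.e. m_l = l = 4, giving L_z = 4ℏ.
cos θ_min = 4/√20, so θ_min ≈ 26.57°.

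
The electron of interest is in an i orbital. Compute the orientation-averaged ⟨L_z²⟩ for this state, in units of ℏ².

An i state has l = 6.
m_l ∈ {-6, -5, -4, -3, -2, -1, 0, 1, 2, 3, 4, 5, 6}.
Average of L_z² over 13 states: 182/13 ℏ² = 14 ℏ².

⟨L_z²⟩ = 14 ℏ²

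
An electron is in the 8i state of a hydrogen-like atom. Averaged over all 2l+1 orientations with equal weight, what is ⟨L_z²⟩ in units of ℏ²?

8i means n = 8, l = 6.
The allowed m_l values are -6, -5, -4, -3, -2, -1, 0, 1, 2, 3, 4, 5, 6.
⟨L_z²⟩ = ℏ²·(Σ m_l²)/(2l+1) = ℏ²·182/13 = 14ℏ².

⟨L_z²⟩ = 14 ℏ²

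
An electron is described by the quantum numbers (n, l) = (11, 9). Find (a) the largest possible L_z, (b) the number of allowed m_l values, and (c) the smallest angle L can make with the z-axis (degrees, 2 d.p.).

L_z,max = lℏ = 9ℏ.
There are 2l+1 = 19 values of m_l.
cos θ_min = 9/√90, so θ_min ≈ 18.43°.

L_z,max = 9ℏ; 19 values; θ_min ≈ 18.43°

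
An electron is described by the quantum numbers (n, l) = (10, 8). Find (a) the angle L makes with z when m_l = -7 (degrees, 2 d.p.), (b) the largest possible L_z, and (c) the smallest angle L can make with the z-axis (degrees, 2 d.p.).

For m_l = -7: cos θ = -7/√72, θ ≈ 145.58°.
L_z,max = lℏ = 8ℏ.
cos θ_min = 8/√72, so θ_min ≈ 19.47°.

θ(m_l=-7) ≈ 145.58°; L_z,max = 8ℏ; θ_min ≈ 19.47°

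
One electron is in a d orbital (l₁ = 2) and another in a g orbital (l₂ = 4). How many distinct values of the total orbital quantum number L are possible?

L runs from |2 − 4| = 2 to 2 + 4 = 6.
So L can be 2, 3, 4, 5, 6.
That is 5 values.

5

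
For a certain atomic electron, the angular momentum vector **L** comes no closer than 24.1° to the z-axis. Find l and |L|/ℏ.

l = 5, |L| = √30 ℏ ≈ 5.477ℏ

At minimum angle, m_l = l, so cos θ = l/√(l(l+1)); cos²θ = l/(l+1) = 0.8333.
Thus l = 0.8333/(1 − 0.8333) ≈ 5.
Then |L| = ℏ√(5·6) = √30 ℏ.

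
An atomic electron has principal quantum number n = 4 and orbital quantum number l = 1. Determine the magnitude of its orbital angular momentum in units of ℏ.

|L| = √2 ℏ ≈ 1.414ℏ

|L| = ℏ√(l(l+1)) = ℏ√(1·2) = √2 ℏ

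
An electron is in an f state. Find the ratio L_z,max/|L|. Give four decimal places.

L_z,max/|L| = 0.8660

F corresponds to l = 3.
|L| = 2√3 ℏ ≈ 3.4641ℏ, while L_z,max = lℏ = 3ℏ.
L_z,max/|L| = 3/√12 = 0.8660.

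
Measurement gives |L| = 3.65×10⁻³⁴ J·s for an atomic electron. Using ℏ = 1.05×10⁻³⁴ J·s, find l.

l = 3

|L|/ℏ = (3.65×10⁻³⁴)/(1.05×10⁻³⁴) ≈ 3.476.
(|L|/ℏ)² = l(l+1) ≈ 12.08 ⇒ l = 3.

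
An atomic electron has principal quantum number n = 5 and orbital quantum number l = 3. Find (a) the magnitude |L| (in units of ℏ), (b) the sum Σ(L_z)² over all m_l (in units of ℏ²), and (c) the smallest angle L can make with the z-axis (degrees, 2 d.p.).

|L| = 2√3 ℏ ≈ 3.464ℏ; Σ(L_z)² = 28 ℏ²; θ_min ≈ 30.00°

|L| = ℏ√(3·4) = 2√3 ℏ ≈ 3.464ℏ.
Σ m_l² = 28, so Σ(L_z)² = 28 ℏ².
cos θ_min = 3/√12, so θ_min ≈ 30.00°.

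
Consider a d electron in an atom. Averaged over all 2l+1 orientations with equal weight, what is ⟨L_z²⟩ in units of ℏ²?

⟨L_z²⟩ = 2 ℏ²

The letter d corresponds to l = 2.
m_l runs from −2 to 2, i.e. {-2, -1, 0, 1, 2}.
⟨L_z²⟩ = ℏ²·(Σ m_l²)/(2l+1) = ℏ²·10/5 = 2ℏ².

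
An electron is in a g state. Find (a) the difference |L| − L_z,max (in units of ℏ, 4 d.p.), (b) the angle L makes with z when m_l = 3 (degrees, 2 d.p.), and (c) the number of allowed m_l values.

|L|−L_z,max ≈ 0.4721ℏ; θ(m_l=3) ≈ 47.87°; 9 values

For a g orbital, l = 4.
|L| − L_z,max = (2√5 − 4)ℏ ≈ 0.4721ℏ.
For m_l = 3: cos θ = 3/√20, θ ≈ 47.87°.
There are 2l+1 = 9 values of m_l.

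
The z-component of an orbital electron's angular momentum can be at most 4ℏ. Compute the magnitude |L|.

|L| = 2√5 ℏ ≈ 4.472ℏ

L_z,max = lℏ, so l = 4.
|L| = ℏ√(l(l+1)) = 2√5 ℏ.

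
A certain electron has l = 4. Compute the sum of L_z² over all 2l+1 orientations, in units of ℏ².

Σ(L_z)² = 60 ℏ²

m_l runs from −4 to 4, i.e. {-4, -3, -2, -1, 0, 1, 2, 3, 4}.
Σ m_l² = 2·(1 + 4 + 9 + 16) = 60.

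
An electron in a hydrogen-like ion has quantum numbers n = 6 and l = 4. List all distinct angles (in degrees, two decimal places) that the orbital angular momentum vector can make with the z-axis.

θ ∈ {26.57°, 47.87°, 63.43°, 77.08°, 90.00°, 102.92°, 116.57°, 132.13°, 153.43°}

|L| = ℏ√(l(l+1)) = 2√5 ℏ.
cos θ = m_l/√20 for each m_l ∈ {-4, -3, -2, -1, 0, 1, 2, 3, 4}.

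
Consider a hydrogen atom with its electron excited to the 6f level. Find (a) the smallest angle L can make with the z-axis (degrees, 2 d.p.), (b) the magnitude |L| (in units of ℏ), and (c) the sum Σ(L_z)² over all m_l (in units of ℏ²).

θ_min ≈ 30.00°; |L| = 2√3 ℏ ≈ 3.464ℏ; Σ(L_z)² = 28 ℏ²

The 6f level has l = 3.
cos θ_min = 3/√12, so θ_min ≈ 30.00°.
|L| = ℏ√(3·4) = 2√3 ℏ ≈ 3.464ℏ.
Σ m_l² = 28, so Σ(L_z)² = 28 ℏ².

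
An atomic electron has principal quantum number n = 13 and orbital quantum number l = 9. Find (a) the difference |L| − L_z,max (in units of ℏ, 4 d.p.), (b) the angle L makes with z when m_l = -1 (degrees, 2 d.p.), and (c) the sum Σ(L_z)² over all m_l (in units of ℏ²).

|L| − L_z,max = (3√10 − 9)ℏ ≈ 0.4868ℏ.
For m_l = -1: cos θ = -1/√90, θ ≈ 96.05°.
Σ m_l² = 570, so Σ(L_z)² = 570 ℏ².

|L|−L_z,max ≈ 0.4868ℏ; θ(m_l=-1) ≈ 96.05°; Σ(L_z)² = 570 ℏ²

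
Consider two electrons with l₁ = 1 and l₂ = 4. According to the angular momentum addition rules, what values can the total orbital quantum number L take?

L = 3, 4, 5

The total orbital quantum number L ranges from |l₁ − l₂| to l₁ + l₂ in integer steps.
Allowed values: L = 3, 4, 5.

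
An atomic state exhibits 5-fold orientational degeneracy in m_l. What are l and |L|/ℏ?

l = 2, |L| = √6 ℏ ≈ 2.449ℏ

5 = 2l + 1, so l = (5−1)/2 = 2.
|L| = ℏ√(l(l+1)) = ℏ√(2·3) = √6 ℏ.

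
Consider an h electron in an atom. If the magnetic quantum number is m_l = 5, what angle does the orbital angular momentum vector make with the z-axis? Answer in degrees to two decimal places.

θ ≈ 24.09°

An h state has l = 5.
|L| = ℏ√(l(l+1)) = √30 ℏ.
L_z = m_l ℏ = 5ℏ.
cos θ = L_z/|L| = 5/√30, so θ ≈ 24.09°.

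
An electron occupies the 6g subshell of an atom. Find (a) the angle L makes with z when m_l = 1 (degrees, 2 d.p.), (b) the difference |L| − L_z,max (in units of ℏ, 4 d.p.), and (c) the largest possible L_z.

For 6g, l = 4.
For m_l = 1: cos θ = 1/√20, θ ≈ 77.08°.
|L| − L_z,max = (2√5 − 4)ℏ ≈ 0.4721ℏ.
L_z,max = lℏ = 4ℏ.

θ(m_l=1) ≈ 77.08°; |L|−L_z,max ≈ 0.4721ℏ; L_z,max = 4ℏ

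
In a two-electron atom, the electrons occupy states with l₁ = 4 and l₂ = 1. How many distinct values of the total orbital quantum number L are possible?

By the triangle rule, |l₁ − l₂| ≤ L ≤ l₁ + l₂.
L ∈ {3, 4, 5}.
That is 3 values.

3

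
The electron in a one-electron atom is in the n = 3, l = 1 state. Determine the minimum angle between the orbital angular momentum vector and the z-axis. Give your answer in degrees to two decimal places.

|L| = ℏ√(l(l+1)) = √2 ℏ.
The smallest angle corresponds to the largest L_z, i.e. m_l = l = 1, giving L_z = 1ℏ.
cos θ_min = 1/√2, so θ_min ≈ 45.00°.

θ_min ≈ 45.00°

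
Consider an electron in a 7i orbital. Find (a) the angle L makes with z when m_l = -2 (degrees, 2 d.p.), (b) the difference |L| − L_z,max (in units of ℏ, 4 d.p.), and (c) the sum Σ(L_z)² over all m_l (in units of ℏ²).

For 7i, l = 6.
For m_l = -2: cos θ = -2/√42, θ ≈ 107.98°.
|L| − L_z,max = (√42 − 6)ℏ ≈ 0.4807ℏ.
Σ m_l² = 182, so Σ(L_z)² = 182 ℏ².

θ(m_l=-2) ≈ 107.98°; |L|−L_z,max ≈ 0.4807ℏ; Σ(L_z)² = 182 ℏ²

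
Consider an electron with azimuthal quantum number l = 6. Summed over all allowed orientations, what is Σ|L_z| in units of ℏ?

Σ|L_z| = 42 ℏ

The allowed m_l values are -6, -5, -4, -3, -2, -1, 0, 1, 2, 3, 4, 5, 6.
Σ|m_l| = 2(1+2+…+6) = 42.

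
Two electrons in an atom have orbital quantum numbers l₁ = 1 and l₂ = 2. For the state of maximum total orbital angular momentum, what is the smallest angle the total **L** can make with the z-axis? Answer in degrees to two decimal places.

θ_min ≈ 30.00°

The total orbital quantum number L ranges from |l₁ − l₂| to l₁ + l₂ in integer steps.
Allowed values: L = 1, 2, 3.
The maximum is L = 3, with |L_tot| = ℏ√(3·4) = 2√3 ℏ.
The minimum angle with z is arccos(3/√12) ≈ 30.00°.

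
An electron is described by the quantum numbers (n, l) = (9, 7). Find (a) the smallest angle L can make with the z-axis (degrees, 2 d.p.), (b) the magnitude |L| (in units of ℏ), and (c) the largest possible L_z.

cos θ_min = 7/√56, so θ_min ≈ 20.70°.
|L| = ℏ√(7·8) = 2√14 ℏ ≈ 7.483ℏ.
L_z,max = lℏ = 7ℏ.

θ_min ≈ 20.70°; |L| = 2√14 ℏ ≈ 7.483ℏ; L_z,max = 7ℏ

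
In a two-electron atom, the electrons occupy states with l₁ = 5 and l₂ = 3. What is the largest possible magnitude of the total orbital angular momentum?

The total orbital quantum number L ranges from |l₁ − l₂| to l₁ + l₂ in integer steps.
So L can be 2, 3, 4, 5, 6, 7, 8.
The largest magnitude corresponds to L = 8: |L_tot| = ℏ√(8·9) = 6√2 ℏ.

|L_tot|_max = 6√2 ℏ ≈ 8.485ℏ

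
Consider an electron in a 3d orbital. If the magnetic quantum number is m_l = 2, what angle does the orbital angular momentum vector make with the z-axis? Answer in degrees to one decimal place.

θ ≈ 35.3°

3d means n = 3, l = 2.
|L| = ℏ√(l(l+1)) = √6 ℏ.
L_z = m_l ℏ = 2ℏ.
cos θ = L_z/|L| = 2/√6, so θ ≈ 35.3°.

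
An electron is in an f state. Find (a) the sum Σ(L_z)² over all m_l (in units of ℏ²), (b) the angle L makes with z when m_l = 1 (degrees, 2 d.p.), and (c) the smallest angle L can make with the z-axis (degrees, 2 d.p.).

Σ(L_z)² = 28 ℏ²; θ(m_l=1) ≈ 73.22°; θ_min ≈ 30.00°

For an f orbital, l = 3.
Σ m_l² = 28, so Σ(L_z)² = 28 ℏ².
For m_l = 1: cos θ = 1/√12, θ ≈ 73.22°.
cos θ_min = 3/√12, so θ_min ≈ 30.00°.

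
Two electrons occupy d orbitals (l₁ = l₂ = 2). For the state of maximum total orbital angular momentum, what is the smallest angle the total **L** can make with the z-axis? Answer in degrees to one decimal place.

Angular momentum addition gives L = |l₁ − l₂|, …, l₁ + l₂.
So L can be 0, 1, 2, 3, 4.
The maximum is L = 4, with |L_tot| = ℏ√(4·5) = 2√5 ℏ.
The minimum angle with z is arccos(4/√20) ≈ 26.6°.

θ_min ≈ 26.6°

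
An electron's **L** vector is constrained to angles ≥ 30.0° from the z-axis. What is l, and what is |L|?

l = 3, |L| = 2√3 ℏ ≈ 3.464ℏ

At minimum angle, m_l = l, so cos θ = l/√(l(l+1)); cos²θ = l/(l+1) = 0.7500.
Solving: l = 3.
Then |L| = ℏ√(3·4) = 2√3 ℏ.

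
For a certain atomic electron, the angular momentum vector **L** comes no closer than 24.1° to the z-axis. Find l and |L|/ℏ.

cos θ_min = l/√(l(l+1)) = √(l/(l+1)), so l/(l+1) = cos²(24.1°) = 0.8333.
l = cos²θ/sin²θ ≈ 5.
Then |L| = ℏ√(5·6) = √30 ℏ.

l = 5, |L| = √30 ℏ ≈ 5.477ℏ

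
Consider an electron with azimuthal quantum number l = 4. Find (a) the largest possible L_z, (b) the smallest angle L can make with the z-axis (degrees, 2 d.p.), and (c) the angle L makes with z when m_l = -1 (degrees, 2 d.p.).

L_z,max = lℏ = 4ℏ.
cos θ_min = 4/√20, so θ_min ≈ 26.57°.
For m_l = -1: cos θ = -1/√20, θ ≈ 102.92°.

L_z,max = 4ℏ; θ_min ≈ 26.57°; θ(m_l=-1) ≈ 102.92°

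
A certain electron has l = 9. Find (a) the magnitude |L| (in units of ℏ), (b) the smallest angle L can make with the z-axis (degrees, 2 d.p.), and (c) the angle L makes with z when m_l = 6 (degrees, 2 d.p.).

|L| = ℏ√(9·10) = 3√10 ℏ ≈ 9.487ℏ.
cos θ_min = 9/√90, so θ_min ≈ 18.43°.
For m_l = 6: cos θ = 6/√90, θ ≈ 50.77°.

|L| = 3√10 ℏ ≈ 9.487ℏ; θ_min ≈ 18.43°; θ(m_l=6) ≈ 50.77°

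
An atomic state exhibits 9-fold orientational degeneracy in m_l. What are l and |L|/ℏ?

l = 4, |L| = 2√5 ℏ ≈ 4.472ℏ

2l + 1 = 9 ⇒ l = 4.
|L| = ℏ√(l(l+1)) = ℏ√(4·5) = 2√5 ℏ.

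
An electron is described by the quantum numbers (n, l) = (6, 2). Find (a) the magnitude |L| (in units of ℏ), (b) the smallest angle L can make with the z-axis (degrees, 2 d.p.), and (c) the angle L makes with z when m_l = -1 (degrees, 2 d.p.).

|L| = √6 ℏ ≈ 2.449ℏ; θ_min ≈ 35.26°; θ(m_l=-1) ≈ 114.09°

|L| = ℏ√(2·3) = √6 ℏ ≈ 2.449ℏ.
cos θ_min = 2/√6, so θ_min ≈ 35.26°.
For m_l = -1: cos θ = -1/√6, θ ≈ 114.09°.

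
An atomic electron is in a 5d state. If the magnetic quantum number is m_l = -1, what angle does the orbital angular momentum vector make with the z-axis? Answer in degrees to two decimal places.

For 5d, l = 2.
|L|² = l(l+1)ℏ² = 6ℏ², so |L| = √6 ℏ.
L_z = m_l ℏ = −1ℏ.
cos θ = L_z/|L| = -1/√6, so θ ≈ 114.09°.

θ ≈ 114.09°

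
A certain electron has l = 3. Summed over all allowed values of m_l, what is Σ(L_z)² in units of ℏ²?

Σ(L_z)² = 28 ℏ²

m_l ∈ {-3, -2, -1, 0, 1, 2, 3}.
Summing m² from −3 to 3: Σ m_l² = 28.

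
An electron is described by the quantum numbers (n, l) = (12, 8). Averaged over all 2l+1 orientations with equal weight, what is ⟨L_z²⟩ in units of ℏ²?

m_l ∈ {-8, -7, -6, -5, -4, -3, -2, -1, 0, 1, 2, 3, 4, 5, 6, 7, 8}.
⟨L_z²⟩ = ℏ²·(Σ m_l²)/(2l+1) = ℏ²·408/17 = 24ℏ².

⟨L_z²⟩ = 24 ℏ²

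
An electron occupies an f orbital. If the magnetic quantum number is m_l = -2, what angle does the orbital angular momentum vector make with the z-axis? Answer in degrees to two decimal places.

θ ≈ 125.26°

F corresponds to l = 3.
|L|² = l(l+1)ℏ² = 12ℏ², so |L| = 2√3 ℏ.
L_z = m_l ℏ = −2ℏ.
cos θ = L_z/|L| = -2/√12, so θ ≈ 125.26°.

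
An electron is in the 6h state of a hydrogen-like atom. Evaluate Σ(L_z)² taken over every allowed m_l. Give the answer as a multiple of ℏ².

6h means n = 6, l = 5.
The allowed m_l values are -5, -4, -3, -2, -1, 0, 1, 2, 3, 4, 5.
Σ m_l² = 2·(1 + 4 + 9 + 16 + 25) = 110.

Σ(L_z)² = 110 ℏ²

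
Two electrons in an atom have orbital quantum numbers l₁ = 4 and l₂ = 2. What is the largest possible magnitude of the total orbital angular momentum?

The total orbital quantum number L ranges from |l₁ − l₂| to l₁ + l₂ in integer steps.
So L can be 2, 3, 4, 5, 6.
The largest magnitude corresponds to L = 6: |L_tot| = ℏ√(6·7) = √42 ℏ.

|L_tot|_max = √42 ℏ ≈ 6.481ℏ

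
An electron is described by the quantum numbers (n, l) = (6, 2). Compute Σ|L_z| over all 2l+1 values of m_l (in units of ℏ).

Σ|L_z| = 6 ℏ

m_l ∈ {-2, -1, 0, 1, 2}.
Σ|m_l| = l(l+1) = 6.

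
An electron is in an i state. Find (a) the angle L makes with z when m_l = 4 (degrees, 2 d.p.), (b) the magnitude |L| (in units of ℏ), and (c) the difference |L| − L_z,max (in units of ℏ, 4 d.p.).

θ(m_l=4) ≈ 51.89°; |L| = √42 ℏ ≈ 6.481ℏ; |L|−L_z,max ≈ 0.4807ℏ

An i state has l = 6.
For m_l = 4: cos θ = 4/√42, θ ≈ 51.89°.
|L| = ℏ√(6·7) = √42 ℏ ≈ 6.481ℏ.
|L| − L_z,max = (√42 − 6)ℏ ≈ 0.4807ℏ.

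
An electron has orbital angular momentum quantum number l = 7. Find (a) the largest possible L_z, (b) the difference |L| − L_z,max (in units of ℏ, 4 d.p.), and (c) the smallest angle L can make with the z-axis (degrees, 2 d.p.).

L_z,max = lℏ = 7ℏ.
|L| − L_z,max = (2√14 − 7)ℏ ≈ 0.4833ℏ.
cos θ_min = 7/√56, so θ_min ≈ 20.70°.

L_z,max = 7ℏ; |L|−L_z,max ≈ 0.4833ℏ; θ_min ≈ 20.70°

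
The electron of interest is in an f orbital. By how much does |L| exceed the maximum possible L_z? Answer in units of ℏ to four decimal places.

An f state has l = 3.
|L| = 2√3 ℏ ≈ 3.4641ℏ, while L_z,max = lℏ = 3ℏ.
The difference is (2√3 − 3)ℏ ≈ 0.4641ℏ.

|L| − L_z,max ≈ 0.4641ℏ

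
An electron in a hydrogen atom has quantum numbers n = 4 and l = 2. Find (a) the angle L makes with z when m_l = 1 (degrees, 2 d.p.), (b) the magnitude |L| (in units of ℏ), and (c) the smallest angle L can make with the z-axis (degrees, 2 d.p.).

For m_l = 1: cos θ = 1/√6, θ ≈ 65.91°.
|L| = ℏ√(2·3) = √6 ℏ ≈ 2.449ℏ.
cos θ_min = 2/√6, so θ_min ≈ 35.26°.

θ(m_l=1) ≈ 65.91°; |L| = √6 ℏ ≈ 2.449ℏ; θ_min ≈ 35.26°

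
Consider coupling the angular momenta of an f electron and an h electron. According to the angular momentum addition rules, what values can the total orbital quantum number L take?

By the triangle rule, |l₁ − l₂| ≤ L ≤ l₁ + l₂.
Allowed values: L = 2, 3, 4, 5, 6, 7, 8.

L = 2, 3, 4, 5, 6, 7, 8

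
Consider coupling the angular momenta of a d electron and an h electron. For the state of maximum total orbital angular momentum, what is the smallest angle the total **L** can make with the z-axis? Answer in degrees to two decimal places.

θ_min ≈ 20.70°

By the triangle rule, |l₁ − l₂| ≤ L ≤ l₁ + l₂.
L ∈ {3, 4, 5, 6, 7}.
The maximum is L = 7, with |L_tot| = ℏ√(7·8) = 2√14 ℏ.
The minimum angle with z is arccos(7/√56) ≈ 20.70°.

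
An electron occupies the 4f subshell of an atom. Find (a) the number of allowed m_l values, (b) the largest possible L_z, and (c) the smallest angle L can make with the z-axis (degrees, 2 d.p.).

7 values; L_z,max = 3ℏ; θ_min ≈ 30.00°

The 4f subshell has l = 3.
There are 2l+1 = 7 values of m_l.
L_z,max = lℏ = 3ℏ.
cos θ_min = 3/√12, so θ_min ≈ 30.00°.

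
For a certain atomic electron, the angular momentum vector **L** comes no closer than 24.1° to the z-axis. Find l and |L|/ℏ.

l = 5, |L| = √30 ℏ ≈ 5.477ℏ

cos²θ_min = l/(l+1) = 0.8333.
Solving: l = 5.
Then |L| = ℏ√(5·6) = √30 ℏ.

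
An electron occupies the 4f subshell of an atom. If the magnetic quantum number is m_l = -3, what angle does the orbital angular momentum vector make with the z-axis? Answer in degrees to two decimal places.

θ ≈ 150.00°

4f means n = 4, l = 3.
|L| = √(l(l+1)) ℏ = 2√3 ℏ.
L_z = m_l ℏ = −3ℏ.
cos θ = L_z/|L| = -3/√12, so θ ≈ 150.00°.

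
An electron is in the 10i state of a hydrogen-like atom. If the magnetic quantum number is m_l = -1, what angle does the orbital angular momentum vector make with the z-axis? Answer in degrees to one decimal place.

The 10i subshell has l = 6.
|L| = √(l(l+1)) ℏ = √42 ℏ.
L_z = m_l ℏ = −1ℏ.
cos θ = L_z/|L| = -1/√42, so θ ≈ 98.9°.

θ ≈ 98.9°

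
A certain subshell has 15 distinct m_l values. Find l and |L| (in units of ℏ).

l = 7, |L| = 2√14 ℏ ≈ 7.483ℏ

2l + 1 = 15 ⇒ l = 7.
|L| = ℏ√(l(l+1)) = ℏ√(7·8) = 2√14 ℏ.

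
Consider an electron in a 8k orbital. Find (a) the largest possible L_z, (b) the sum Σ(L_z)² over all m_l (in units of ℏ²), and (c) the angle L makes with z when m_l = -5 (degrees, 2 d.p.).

L_z,max = 7ℏ; Σ(L_z)² = 280 ℏ²; θ(m_l=-5) ≈ 131.92°

8k means n = 8, l = 7.
L_z,max = lℏ = 7ℏ.
Σ m_l² = 280, so Σ(L_z)² = 280 ℏ².
For m_l = -5: cos θ = -5/√56, θ ≈ 131.92°.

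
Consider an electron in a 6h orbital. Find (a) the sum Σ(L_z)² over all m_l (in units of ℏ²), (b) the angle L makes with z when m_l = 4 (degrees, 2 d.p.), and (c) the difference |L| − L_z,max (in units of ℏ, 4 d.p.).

6h means n = 6, l = 5.
Σ m_l² = 110, so Σ(L_z)² = 110 ℏ².
For m_l = 4: cos θ = 4/√30, θ ≈ 43.09°.
|L| − L_z,max = (√30 − 5)ℏ ≈ 0.4772ℏ.

Σ(L_z)² = 110 ℏ²; θ(m_l=4) ≈ 43.09°; |L|−L_z,max ≈ 0.4772ℏ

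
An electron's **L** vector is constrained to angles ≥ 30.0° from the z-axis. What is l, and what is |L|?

cos²θ_min = l/(l+1) = 0.7500.
l = cos²θ/sin²θ ≈ 3.
Then |L| = ℏ√(3·4) = 2√3 ℏ.

l = 3, |L| = 2√3 ℏ ≈ 3.464ℏ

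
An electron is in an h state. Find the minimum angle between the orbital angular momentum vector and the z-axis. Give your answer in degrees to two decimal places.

For an h orbital, l = 5.
|L| = ℏ√(l(l+1)) = √30 ℏ.
The smallest angle corresponds to the largest L_z, i.e. m_l = l = 5, giving L_z = 5ℏ.
cos θ_min = 5/√30, so θ_min ≈ 24.09°.

θ_min ≈ 24.09°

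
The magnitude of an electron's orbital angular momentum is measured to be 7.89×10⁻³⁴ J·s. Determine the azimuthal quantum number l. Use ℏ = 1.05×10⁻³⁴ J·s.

l = 7

Dividing by ℏ: |L|/ℏ ≈ 7.514.
(|L|/ℏ)² = l(l+1) ≈ 56.46 ⇒ l = 7.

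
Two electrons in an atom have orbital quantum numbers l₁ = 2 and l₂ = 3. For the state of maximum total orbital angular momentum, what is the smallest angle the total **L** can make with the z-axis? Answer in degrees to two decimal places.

θ_min ≈ 24.09°

Angular momentum addition gives L = |l₁ − l₂|, …, l₁ + l₂.
Allowed values: L = 1, 2, 3, 4, 5.
The maximum is L = 5, with |L_tot| = ℏ√(5·6) = √30 ℏ.
The minimum angle with z is arccos(5/√30) ≈ 24.09°.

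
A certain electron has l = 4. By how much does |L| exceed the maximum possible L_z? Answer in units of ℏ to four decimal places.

|L| = 2√5 ℏ ≈ 4.4721ℏ, while L_z,max = lℏ = 4ℏ.
The difference is (2√5 − 4)ℏ ≈ 0.4721ℏ.

|L| − L_z,max ≈ 0.4721ℏ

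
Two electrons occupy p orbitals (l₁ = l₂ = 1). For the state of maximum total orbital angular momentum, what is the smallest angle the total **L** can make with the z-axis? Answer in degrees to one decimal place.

θ_min ≈ 35.3°

The total orbital quantum number L ranges from |l₁ − l₂| to l₁ + l₂ in integer steps.
So L can be 0, 1, 2.
The maximum is L = 2, with |L_tot| = ℏ√(2·3) = √6 ℏ.
The minimum angle with z is arccos(2/√6) ≈ 35.3°.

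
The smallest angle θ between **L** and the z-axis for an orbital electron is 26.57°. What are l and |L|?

l = 4, |L| = 2√5 ℏ ≈ 4.472ℏ

cos²θ_min = l/(l+1) = 0.7999.
Solving: l = 4.
Then |L| = ℏ√(4·5) = 2√5 ℏ.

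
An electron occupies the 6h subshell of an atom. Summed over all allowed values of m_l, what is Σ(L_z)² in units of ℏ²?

Σ(L_z)² = 110 ℏ²

For 6h, l = 5.
The allowed m_l values are -5, -4, -3, -2, -1, 0, 1, 2, 3, 4, 5.
Summing m² from −5 to 5: Σ m_l² = 110.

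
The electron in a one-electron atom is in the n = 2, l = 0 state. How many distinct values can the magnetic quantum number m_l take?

The number of m_l values is 2l + 1 = 2·0 + 1 = 1.

1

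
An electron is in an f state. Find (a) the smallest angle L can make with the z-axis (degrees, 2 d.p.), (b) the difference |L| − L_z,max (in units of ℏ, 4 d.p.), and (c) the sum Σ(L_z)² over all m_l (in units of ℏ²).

For an f orbital, l = 3.
cos θ_min = 3/√12, so θ_min ≈ 30.00°.
|L| − L_z,max = (2√3 − 3)ℏ ≈ 0.4641ℏ.
Σ m_l² = 28, so Σ(L_z)² = 28 ℏ².

θ_min ≈ 30.00°; |L|−L_z,max ≈ 0.4641ℏ; Σ(L_z)² = 28 ℏ²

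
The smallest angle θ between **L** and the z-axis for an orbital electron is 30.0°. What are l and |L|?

cos²θ_min = l/(l+1) = 0.7500.
l = cos²θ/sin²θ ≈ 3.
Then |L| = ℏ√(3·4) = 2√3 ℏ.

l = 3, |L| = 2√3 ℏ ≈ 3.464ℏ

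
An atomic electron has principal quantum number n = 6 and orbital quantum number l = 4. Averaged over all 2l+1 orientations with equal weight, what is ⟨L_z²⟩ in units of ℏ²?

m_l ∈ {-4, -3, -2, -1, 0, 1, 2, 3, 4}.
⟨L_z²⟩ = ℏ²·l(l+1)/3 = 6.667ℏ².

⟨L_z²⟩ = 6.667 ℏ²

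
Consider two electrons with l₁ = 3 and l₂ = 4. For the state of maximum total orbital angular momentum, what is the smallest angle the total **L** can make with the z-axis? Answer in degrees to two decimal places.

θ_min ≈ 20.70°

By the triangle rule, |l₁ − l₂| ≤ L ≤ l₁ + l₂.
So L can be 1, 2, 3, 4, 5, 6, 7.
The maximum is L = 7, with |L_tot| = ℏ√(7·8) = 2√14 ℏ.
The minimum angle with z is arccos(7/√56) ≈ 20.70°.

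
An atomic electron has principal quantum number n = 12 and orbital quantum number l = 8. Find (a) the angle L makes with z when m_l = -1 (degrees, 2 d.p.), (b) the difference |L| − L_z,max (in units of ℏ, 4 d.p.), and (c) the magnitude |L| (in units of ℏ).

For m_l = -1: cos θ = -1/√72, θ ≈ 96.77°.
|L| − L_z,max = (6√2 − 8)ℏ ≈ 0.4853ℏ.
|L| = ℏ√(8·9) = 6√2 ℏ ≈ 8.485ℏ.

θ(m_l=-1) ≈ 96.77°; |L|−L_z,max ≈ 0.4853ℏ; |L| = 6√2 ℏ ≈ 8.485ℏ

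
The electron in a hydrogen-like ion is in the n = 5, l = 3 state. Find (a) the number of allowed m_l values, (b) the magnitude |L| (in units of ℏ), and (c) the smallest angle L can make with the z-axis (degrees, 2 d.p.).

There are 2l+1 = 7 values of m_l.
|L| = ℏ√(3·4) = 2√3 ℏ ≈ 3.464ℏ.
cos θ_min = 3/√12, so θ_min ≈ 30.00°.

7 values; |L| = 2√3 ℏ ≈ 3.464ℏ; θ_min ≈ 30.00°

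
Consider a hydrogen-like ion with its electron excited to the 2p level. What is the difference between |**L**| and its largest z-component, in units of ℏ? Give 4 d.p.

The 2p level has l = 1.
|L| = √2 ℏ ≈ 1.4142ℏ, while L_z,max = lℏ = 1ℏ.
The difference is (√2 − 1)ℏ ≈ 0.4142ℏ.

|L| − L_z,max ≈ 0.4142ℏ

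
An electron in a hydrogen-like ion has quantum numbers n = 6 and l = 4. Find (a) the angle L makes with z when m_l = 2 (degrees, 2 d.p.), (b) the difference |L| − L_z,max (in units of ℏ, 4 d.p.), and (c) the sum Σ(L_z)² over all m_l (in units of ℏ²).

θ(m_l=2) ≈ 63.43°; |L|−L_z,max ≈ 0.4721ℏ; Σ(L_z)² = 60 ℏ²

For m_l = 2: cos θ = 2/√20, θ ≈ 63.43°.
|L| − L_z,max = (2√5 − 4)ℏ ≈ 0.4721ℏ.
Σ m_l² = 60, so Σ(L_z)² = 60 ℏ².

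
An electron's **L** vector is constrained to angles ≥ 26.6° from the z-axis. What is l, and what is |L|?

l = 4, |L| = 2√5 ℏ ≈ 4.472ℏ

cos²θ_min = l/(l+1) = 0.7995.
l = cos²θ/sin²θ ≈ 4.
Then |L| = ℏ√(4·5) = 2√5 ℏ.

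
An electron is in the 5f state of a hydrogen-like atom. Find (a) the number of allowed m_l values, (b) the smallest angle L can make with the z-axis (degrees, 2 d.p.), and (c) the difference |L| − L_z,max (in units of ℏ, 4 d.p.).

The 5f subshell has l = 3.
There are 2l+1 = 7 values of m_l.
cos θ_min = 3/√12, so θ_min ≈ 30.00°.
|L| − L_z,max = (2√3 − 3)ℏ ≈ 0.4641ℏ.

7 values; θ_min ≈ 30.00°; |L|−L_z,max ≈ 0.4641ℏ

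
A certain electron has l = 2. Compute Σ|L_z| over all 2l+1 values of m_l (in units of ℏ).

Σ|L_z| = 6 ℏ

m_l runs from −2 to 2, i.e. {-2, -1, 0, 1, 2}.
Σ|m_l| = l(l+1) = 6.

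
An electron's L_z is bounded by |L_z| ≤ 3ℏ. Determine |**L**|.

|L| = 2√3 ℏ ≈ 3.464ℏ

L_z,max = lℏ, so l = 3.
|L| = ℏ√(l(l+1)) = 2√3 ℏ.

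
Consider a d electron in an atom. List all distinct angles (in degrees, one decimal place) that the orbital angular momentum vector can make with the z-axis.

For a d orbital, l = 2.
|L|² = l(l+1)ℏ² = 6ℏ², so |L| = √6 ℏ.
cos θ = m_l/√6 for each m_l ∈ {-2, -1, 0, 1, 2}.

θ ∈ {35.3°, 65.9°, 90.0°, 114.1°, 144.7°}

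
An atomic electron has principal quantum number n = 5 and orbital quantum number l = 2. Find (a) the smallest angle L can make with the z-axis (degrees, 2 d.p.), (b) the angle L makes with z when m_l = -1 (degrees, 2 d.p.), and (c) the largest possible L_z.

θ_min ≈ 35.26°; θ(m_l=-1) ≈ 114.09°; L_z,max = 2ℏ

cos θ_min = 2/√6, so θ_min ≈ 35.26°.
For m_l = -1: cos θ = -1/√6, θ ≈ 114.09°.
L_z,max = lℏ = 2ℏ.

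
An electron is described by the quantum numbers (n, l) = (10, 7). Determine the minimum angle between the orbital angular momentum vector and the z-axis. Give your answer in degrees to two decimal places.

θ_min ≈ 20.70°

|L| = ℏ√(l(l+1)) = 2√14 ℏ.
The smallest angle corresponds to the largest L_z, i.e. m_l = l = 7, giving L_z = 7ℏ.
cos θ_min = 7/√56, so θ_min ≈ 20.70°.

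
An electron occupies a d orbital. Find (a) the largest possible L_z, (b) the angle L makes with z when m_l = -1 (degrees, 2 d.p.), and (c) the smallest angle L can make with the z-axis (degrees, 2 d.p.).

For a d orbital, l = 2.
L_z,max = lℏ = 2ℏ.
For m_l = -1: cos θ = -1/√6, θ ≈ 114.09°.
cos θ_min = 2/√6, so θ_min ≈ 35.26°.

L_z,max = 2ℏ; θ(m_l=-1) ≈ 114.09°; θ_min ≈ 35.26°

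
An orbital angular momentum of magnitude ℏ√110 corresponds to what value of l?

l = 10

|L| = ℏ√(l(l+1)), so l(l+1) = 110.
l² + l − 110 = 0 ⇒ l = 10.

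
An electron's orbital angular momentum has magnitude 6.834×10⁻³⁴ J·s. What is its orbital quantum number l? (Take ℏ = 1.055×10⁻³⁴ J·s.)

l = 6

Dividing by ℏ: |L|/ℏ ≈ 6.478.
(|L|/ℏ)² = l(l+1) ≈ 41.96 ⇒ l = 6.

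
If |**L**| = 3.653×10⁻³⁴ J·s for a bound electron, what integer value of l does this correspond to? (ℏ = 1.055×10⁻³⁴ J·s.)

l = 3

|L|/ℏ = (3.653×10⁻³⁴)/(1.055×10⁻³⁴) ≈ 3.463.
l(l+1) ≈ 3.463² ≈ 11.99, so l = 3.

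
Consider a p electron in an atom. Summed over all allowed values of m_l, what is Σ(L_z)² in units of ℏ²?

Σ(L_z)² = 2 ℏ²

P corresponds to l = 1.
m_l runs from −1 to 1, i.e. {-1, 0, 1}.
Σ m_l² = 2·(1) = 2.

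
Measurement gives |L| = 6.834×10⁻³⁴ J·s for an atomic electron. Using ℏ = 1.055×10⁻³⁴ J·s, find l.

|L|/ℏ = (6.834×10⁻³⁴)/(1.055×10⁻³⁴) ≈ 6.478.
l(l+1) ≈ 6.478² ≈ 41.96, so l = 6.

l = 6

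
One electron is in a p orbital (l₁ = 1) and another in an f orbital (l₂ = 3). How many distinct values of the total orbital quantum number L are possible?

3

L runs from |1 − 3| = 2 to 1 + 3 = 4.
Allowed values: L = 2, 3, 4.
That is 3 values.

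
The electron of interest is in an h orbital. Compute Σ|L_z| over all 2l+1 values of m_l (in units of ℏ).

Σ|L_z| = 30 ℏ

H corresponds to l = 5.
m_l runs from −5 to 5, i.e. {-5, -4, -3, -2, -1, 0, 1, 2, 3, 4, 5}.
Σ|m_l| = 2·5(5+1)/2 = 30.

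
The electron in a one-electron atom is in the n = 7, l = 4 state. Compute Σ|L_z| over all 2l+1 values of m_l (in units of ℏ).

m_l ∈ {-4, -3, -2, -1, 0, 1, 2, 3, 4}.
Σ|m_l| = 2·4(4+1)/2 = 20.

Σ|L_z| = 20 ℏ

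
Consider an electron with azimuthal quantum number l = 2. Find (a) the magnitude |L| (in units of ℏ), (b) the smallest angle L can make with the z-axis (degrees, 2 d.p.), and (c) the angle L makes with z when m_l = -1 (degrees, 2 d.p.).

|L| = √6 ℏ ≈ 2.449ℏ; θ_min ≈ 35.26°; θ(m_l=-1) ≈ 114.09°

|L| = ℏ√(2·3) = √6 ℏ ≈ 2.449ℏ.
cos θ_min = 2/√6, so θ_min ≈ 35.26°.
For m_l = -1: cos θ = -1/√6, θ ≈ 114.09°.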